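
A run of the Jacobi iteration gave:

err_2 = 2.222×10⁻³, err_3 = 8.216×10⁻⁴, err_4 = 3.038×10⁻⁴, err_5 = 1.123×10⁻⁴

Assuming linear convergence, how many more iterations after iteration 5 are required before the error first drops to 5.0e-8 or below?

8

Rate ρ ≈ err_5/err_4 = 1.123×10⁻⁴/3.038×10⁻⁴ = 0.3697.
After j more steps, err_{5+j} ≈ 1.123×10⁻⁴·ρ^j; need ρ^j ≤ 5.0e-8/1.123×10⁻⁴ = 0.000445236.
j ≥ ln(0.000445236)/ln(0.3697) = -7.7169/-0.99506 = 7.755.
So 8 more iterations are needed.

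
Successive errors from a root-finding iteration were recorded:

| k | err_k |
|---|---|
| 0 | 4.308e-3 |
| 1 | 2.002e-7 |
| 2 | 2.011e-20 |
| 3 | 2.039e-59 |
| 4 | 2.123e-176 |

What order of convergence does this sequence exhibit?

3

Consecutive ratios: err_4/err_3 = 2.123e-176/2.039e-59 = 1.0412e-117, err_3/err_2 = 2.039e-59/2.011e-20 = 1.01392e-39.
p ≈ ln(1.0412e-117)/ln(1.01392e-39) = -269.3621/-89.7870 ≈ 3.00.
So the convergence is cubic (order 3).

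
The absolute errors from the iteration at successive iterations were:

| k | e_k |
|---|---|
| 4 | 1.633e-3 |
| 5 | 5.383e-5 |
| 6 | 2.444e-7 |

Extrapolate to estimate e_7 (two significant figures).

4.8e-11

First estimate the order: p ≈ ln(e_6/e_5) / ln(e_5/e_4) = ln(2.444e-7/5.383e-5)/ln(5.383e-5/1.633e-3) = ln(0.00454022)/ln(0.0329639) ≈ 1.5810.
Then e_7 ≈ e_6·(e_6/e_5)^p = 2.444e-7·(0.00454022)^1.5810 = 2.444e-7·0.000197623 ≈ 4.83e-11.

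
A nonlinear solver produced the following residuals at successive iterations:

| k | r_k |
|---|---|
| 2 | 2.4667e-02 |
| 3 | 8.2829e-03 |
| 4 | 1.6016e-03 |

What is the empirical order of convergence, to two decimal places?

p ≈ ln(r_4/r_3) / ln(r_3/r_2)
  = ln(1.6016e-03/8.2829e-03) / ln(8.2829e-03/2.4667e-02)
  = ln(0.193362) / ln(0.335789)
  = -1.64319 / -1.09127 ≈ 1.50576

1.51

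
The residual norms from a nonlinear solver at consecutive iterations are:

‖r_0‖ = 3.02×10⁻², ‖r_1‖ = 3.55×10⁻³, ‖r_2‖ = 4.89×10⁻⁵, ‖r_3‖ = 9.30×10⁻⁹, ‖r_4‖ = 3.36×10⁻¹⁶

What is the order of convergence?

2

Consecutive ratios: ‖r_4‖/‖r_3‖ = 3.36×10⁻¹⁶/9.30×10⁻⁹ = 3.6129e-08, ‖r_3‖/‖r_2‖ = 9.30×10⁻⁹/4.89×10⁻⁵ = 0.000190184.
p ≈ ln(3.6129e-08)/ln(0.000190184) = -17.1362/-8.5675 ≈ 2.00.
So the convergence is quadratic (order 2).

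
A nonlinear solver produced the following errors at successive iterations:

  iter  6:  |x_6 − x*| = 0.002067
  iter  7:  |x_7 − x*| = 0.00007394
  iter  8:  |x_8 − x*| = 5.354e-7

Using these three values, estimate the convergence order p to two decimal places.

1.48

p ≈ ln(|x_8 − x*|/|x_7 − x*|) / ln(|x_7 − x*|/|x_6 − x*|)
  = ln(5.354e-7/0.00007394) / ln(0.00007394/0.002067)
  = ln(0.00724101) / ln(0.0357716)
  = -4.92799 / -3.33060 ≈ 1.47961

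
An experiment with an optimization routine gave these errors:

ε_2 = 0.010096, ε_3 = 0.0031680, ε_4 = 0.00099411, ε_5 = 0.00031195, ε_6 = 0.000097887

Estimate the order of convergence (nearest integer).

1

Consecutive ratios: ε_6/ε_5 = 0.000097887/0.00031195 = 0.313791, ε_5/ε_4 = 0.00031195/0.00099411 = 0.313798.
p ≈ ln(0.313791)/ln(0.313798) = -1.1590/-1.1590 ≈ 1.00.
So the convergence is linear (order 1).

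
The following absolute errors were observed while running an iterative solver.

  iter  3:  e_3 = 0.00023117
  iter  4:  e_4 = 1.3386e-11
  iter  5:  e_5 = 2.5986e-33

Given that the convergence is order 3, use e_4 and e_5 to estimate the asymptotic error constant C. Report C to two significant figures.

C ≈ e_5 / e_4^3
  = 2.5986e-33 / (1.3386e-11)^3
  = 2.5986e-33 / 2.39857e-33 ≈ 1.0834

1.1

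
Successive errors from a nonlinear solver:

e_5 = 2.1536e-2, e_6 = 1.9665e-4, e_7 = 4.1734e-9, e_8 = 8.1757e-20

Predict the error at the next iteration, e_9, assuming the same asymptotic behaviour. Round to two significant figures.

First estimate the order: p ≈ ln(e_8/e_7) / ln(e_7/e_6) = ln(8.1757e-20/4.1734e-9)/ln(4.1734e-9/1.9665e-4) = ln(1.959e-11)/ln(2.12225e-05) ≈ 2.2914.
Then e_9 ≈ e_8·(e_8/e_7)^p = 8.1757e-20·(1.959e-11)^2.2914 = 8.1757e-20·2.90916e-25 ≈ 2.378e-44.

2.4e-44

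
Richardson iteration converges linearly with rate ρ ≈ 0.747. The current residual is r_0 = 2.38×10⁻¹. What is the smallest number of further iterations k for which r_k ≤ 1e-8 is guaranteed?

After k steps, r_k ≈ 2.38×10⁻¹·0.747^k.
Need 0.747^k ≤ 1e-8/2.38×10⁻¹ = 4.20168e-08.
k ≥ ln(4.20168e-08)/ln(0.747) = -16.9852/-0.29169 = 58.230.
Smallest integer k = 59.

59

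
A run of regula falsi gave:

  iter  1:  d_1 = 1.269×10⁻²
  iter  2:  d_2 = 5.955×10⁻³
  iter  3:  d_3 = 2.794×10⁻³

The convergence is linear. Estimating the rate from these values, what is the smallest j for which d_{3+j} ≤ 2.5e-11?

Rate ρ ≈ d_3/d_2 = 2.794×10⁻³/5.955×10⁻³ = 0.4692.
After j more steps, d_{3+j} ≈ 2.794×10⁻³·ρ^j; need ρ^j ≤ 2.5e-11/2.794×10⁻³ = 8.94775e-09.
j ≥ ln(8.94775e-09)/ln(0.4692) = -18.5319/-0.75673 = 24.489.
So 25 more iterations are needed.

25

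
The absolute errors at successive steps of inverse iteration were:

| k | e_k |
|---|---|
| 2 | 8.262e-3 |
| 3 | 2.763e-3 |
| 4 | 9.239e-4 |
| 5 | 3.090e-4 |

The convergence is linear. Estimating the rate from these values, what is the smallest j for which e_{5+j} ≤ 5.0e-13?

Rate ρ ≈ e_5/e_4 = 3.090e-4/9.239e-4 = 0.3345.
After j more steps, e_{5+j} ≈ 3.090e-4·ρ^j; need ρ^j ≤ 5.0e-13/3.090e-4 = 1.61812e-09.
j ≥ ln(1.61812e-09)/ln(0.3345) = -20.2420/-1.09512 = 18.484.
So 19 more iterations are needed.

19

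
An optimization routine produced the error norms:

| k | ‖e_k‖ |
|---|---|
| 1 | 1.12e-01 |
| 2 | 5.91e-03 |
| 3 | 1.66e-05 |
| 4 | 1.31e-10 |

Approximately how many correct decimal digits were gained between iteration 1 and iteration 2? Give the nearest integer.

Digits gained ≈ log₁₀(‖e_1‖/‖e_2‖) = log₁₀(1.12e-01/5.91e-03) = log₁₀(18.9509) ≈ 1.278.

1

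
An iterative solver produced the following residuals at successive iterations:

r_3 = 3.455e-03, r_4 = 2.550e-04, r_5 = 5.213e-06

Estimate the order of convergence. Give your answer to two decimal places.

p ≈ ln(r_5/r_4) / ln(r_4/r_3)
  = ln(5.213e-06/2.550e-04) / ln(2.550e-04/3.455e-03)
  = ln(0.0204431) / ln(0.0738061)
  = -3.89011 / -2.60631 ≈ 1.49257

1.49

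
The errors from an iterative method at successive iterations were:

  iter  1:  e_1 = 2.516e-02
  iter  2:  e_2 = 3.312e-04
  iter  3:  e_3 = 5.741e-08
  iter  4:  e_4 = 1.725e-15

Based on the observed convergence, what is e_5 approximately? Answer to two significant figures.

1.6e-30

First estimate the order: p ≈ ln(e_4/e_3) / ln(e_3/e_2) = ln(1.725e-15/5.741e-08)/ln(5.741e-08/3.312e-04) = ln(3.0047e-08)/ln(0.000173339) ≈ 2.0000.
Then e_5 ≈ e_4·(e_4/e_3)^p = 1.725e-15·(3.0047e-08)^2.0000 = 1.725e-15·9.02822e-16 ≈ 1.557e-30.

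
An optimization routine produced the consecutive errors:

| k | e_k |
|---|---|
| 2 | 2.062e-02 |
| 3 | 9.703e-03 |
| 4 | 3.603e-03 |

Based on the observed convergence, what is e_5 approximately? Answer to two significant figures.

First estimate the order: p ≈ ln(e_4/e_3) / ln(e_3/e_2) = ln(3.603e-03/9.703e-03)/ln(9.703e-03/2.062e-02) = ln(0.371328)/ln(0.470563) ≈ 1.3142.
Then e_5 ≈ e_4·(e_4/e_3)^p = 3.603e-03·(0.371328)^1.3142 = 3.603e-03·0.272004 ≈ 0.00098.

9.8e-4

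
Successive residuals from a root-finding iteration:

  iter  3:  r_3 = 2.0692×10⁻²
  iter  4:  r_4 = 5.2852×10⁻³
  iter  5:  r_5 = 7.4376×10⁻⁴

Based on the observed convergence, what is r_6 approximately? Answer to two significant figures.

4.4e-5

First estimate the order: p ≈ ln(r_5/r_4) / ln(r_4/r_3) = ln(7.4376×10⁻⁴/5.2852×10⁻³)/ln(5.2852×10⁻³/2.0692×10⁻²) = ln(0.140725)/ln(0.255422) ≈ 1.4368.
Then r_6 ≈ r_5·(r_5/r_4)^p = 7.4376×10⁻⁴·(0.140725)^1.4368 = 7.4376×10⁻⁴·0.0597558 ≈ 4.444e-05.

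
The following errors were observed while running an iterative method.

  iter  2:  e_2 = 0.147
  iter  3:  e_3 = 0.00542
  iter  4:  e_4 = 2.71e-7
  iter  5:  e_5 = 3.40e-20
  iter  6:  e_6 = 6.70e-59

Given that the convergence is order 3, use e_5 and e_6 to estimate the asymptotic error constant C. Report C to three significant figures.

1.70

C ≈ e_6 / e_5^3
  = 6.70e-59 / (3.40e-20)^3
  = 6.70e-59 / 3.9304e-59 ≈ 1.7047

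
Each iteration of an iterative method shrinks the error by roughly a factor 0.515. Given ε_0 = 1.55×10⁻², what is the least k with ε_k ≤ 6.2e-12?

33

After k steps, ε_k ≈ 1.55×10⁻²·0.515^k.
Need 0.515^k ≤ 6.2e-12/1.55×10⁻² = 4e-10.
k ≥ ln(4e-10)/ln(0.515) = -21.6396/-0.66359 = 32.610.
Smallest integer k = 33.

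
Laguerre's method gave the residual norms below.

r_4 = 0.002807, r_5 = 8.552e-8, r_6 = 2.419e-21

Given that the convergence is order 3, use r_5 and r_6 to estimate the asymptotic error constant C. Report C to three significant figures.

3.87

C ≈ r_6 / r_5^3
  = 2.419e-21 / (8.552e-8)^3
  = 2.419e-21 / 6.25465e-22 ≈ 3.8675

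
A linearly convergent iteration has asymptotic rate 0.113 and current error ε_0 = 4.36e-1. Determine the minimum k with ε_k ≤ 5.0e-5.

5

After k steps, ε_k ≈ 4.36e-1·0.113^k.
Need 0.113^k ≤ 5.0e-5/4.36e-1 = 0.000114679.
k ≥ ln(0.000114679)/ln(0.113) = -9.0734/-2.18037 = 4.161.
Smallest integer k = 5.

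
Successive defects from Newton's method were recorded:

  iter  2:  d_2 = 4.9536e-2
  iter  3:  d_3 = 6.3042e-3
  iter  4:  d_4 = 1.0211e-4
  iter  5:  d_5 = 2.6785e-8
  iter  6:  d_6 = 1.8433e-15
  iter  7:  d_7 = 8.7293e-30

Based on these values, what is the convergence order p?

Consecutive ratios: d_7/d_6 = 8.7293e-30/1.8433e-15 = 4.73569e-15, d_6/d_5 = 1.8433e-15/2.6785e-8 = 6.88184e-08.
p ≈ ln(4.73569e-15)/ln(6.88184e-08) = -32.9836/-16.4918 ≈ 2.00.
So the convergence is quadratic (order 2).

2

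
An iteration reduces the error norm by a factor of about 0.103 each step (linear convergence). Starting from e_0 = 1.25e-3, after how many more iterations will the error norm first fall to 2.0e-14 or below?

11

After k steps, e_k ≈ 1.25e-3·0.103^k.
Need 0.103^k ≤ 2.0e-14/1.25e-3 = 1.6e-11.
k ≥ ln(1.6e-11)/ln(0.103) = -24.8584/-2.27303 = 10.936.
Smallest integer k = 11.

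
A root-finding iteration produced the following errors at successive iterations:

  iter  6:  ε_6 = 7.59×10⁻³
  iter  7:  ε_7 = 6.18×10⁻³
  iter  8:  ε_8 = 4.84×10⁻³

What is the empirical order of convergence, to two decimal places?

p ≈ ln(ε_8/ε_7) / ln(ε_7/ε_6)
  = ln(4.84×10⁻³/6.18×10⁻³) / ln(6.18×10⁻³/7.59×10⁻³)
  = ln(0.783172) / ln(0.814229)
  = -0.24440 / -0.20551 ≈ 1.18924

1.19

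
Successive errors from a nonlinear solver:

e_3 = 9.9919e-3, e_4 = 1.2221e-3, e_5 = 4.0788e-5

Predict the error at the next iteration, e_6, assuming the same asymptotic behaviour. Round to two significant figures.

1.7e-7

First estimate the order: p ≈ ln(e_5/e_4) / ln(e_4/e_3) = ln(4.0788e-5/1.2221e-3)/ln(1.2221e-3/9.9919e-3) = ln(0.0333753)/ln(0.122309) ≈ 1.6181.
Then e_6 ≈ e_5·(e_5/e_4)^p = 4.0788e-5·(0.0333753)^1.6181 = 4.0788e-5·0.00408088 ≈ 1.665e-07.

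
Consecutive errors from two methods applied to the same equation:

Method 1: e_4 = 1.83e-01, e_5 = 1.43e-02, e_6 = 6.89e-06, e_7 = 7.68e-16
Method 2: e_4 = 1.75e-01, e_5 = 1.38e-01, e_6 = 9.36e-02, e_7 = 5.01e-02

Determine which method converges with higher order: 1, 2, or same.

1

Method 1: p ≈ ln(7.68e-16/6.89e-06)/ln(6.89e-06/1.43e-02) ≈ 3.00.
Method 2: p ≈ ln(5.01e-02/9.36e-02)/ln(9.36e-02/1.38e-01) ≈ 1.61.
Method 1 has the higher order (≈3.0 vs ≈1.6).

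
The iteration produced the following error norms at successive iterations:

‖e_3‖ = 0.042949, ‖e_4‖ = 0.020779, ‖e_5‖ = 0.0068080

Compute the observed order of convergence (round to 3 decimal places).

1.537

p ≈ ln(‖e_5‖/‖e_4‖) / ln(‖e_4‖/‖e_3‖)
  = ln(0.0068080/0.020779) / ln(0.020779/0.042949)
  = ln(0.327638) / ln(0.483806)
  = -1.115846 / -0.726071 ≈ 1.536828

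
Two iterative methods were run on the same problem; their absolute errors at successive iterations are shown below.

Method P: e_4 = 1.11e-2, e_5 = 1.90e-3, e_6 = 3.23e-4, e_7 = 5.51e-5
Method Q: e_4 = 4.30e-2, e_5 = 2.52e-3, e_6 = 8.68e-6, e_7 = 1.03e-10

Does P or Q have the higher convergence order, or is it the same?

Method P: p ≈ ln(5.51e-5/3.23e-4)/ln(3.23e-4/1.90e-3) ≈ 1.00.
Method Q: p ≈ ln(1.03e-10/8.68e-6)/ln(8.68e-6/2.52e-3) ≈ 2.00.
Method Q has the higher order (≈2.0 vs ≈1.0).

Q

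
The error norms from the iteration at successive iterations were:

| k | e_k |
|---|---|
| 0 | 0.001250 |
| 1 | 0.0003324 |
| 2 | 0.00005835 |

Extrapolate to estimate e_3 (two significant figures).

5.9e-6

First estimate the order: p ≈ ln(e_2/e_1) / ln(e_1/e_0) = ln(0.00005835/0.0003324)/ln(0.0003324/0.001250) = ln(0.175542)/ln(0.26592) ≈ 1.3136.
Then e_3 ≈ e_2·(e_2/e_1)^p = 0.00005835·(0.175542)^1.3136 = 0.00005835·0.101723 ≈ 5.936e-06.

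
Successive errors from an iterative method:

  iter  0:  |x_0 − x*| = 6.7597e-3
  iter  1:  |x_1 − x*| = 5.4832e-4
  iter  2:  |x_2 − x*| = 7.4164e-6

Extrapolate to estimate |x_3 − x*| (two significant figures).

First estimate the order: p ≈ ln(|x_2 − x*|/|x_1 − x*|) / ln(|x_1 − x*|/|x_0 − x*|) = ln(7.4164e-6/5.4832e-4)/ln(5.4832e-4/6.7597e-3) = ln(0.0135257)/ln(0.081116) ≈ 1.7131.
Then |x_3 − x*| ≈ |x_2 − x*|·(|x_2 − x*|/|x_1 − x*|)^p = 7.4164e-6·(0.0135257)^1.7131 = 7.4164e-6·0.000628767 ≈ 4.663e-09.

4.7e-9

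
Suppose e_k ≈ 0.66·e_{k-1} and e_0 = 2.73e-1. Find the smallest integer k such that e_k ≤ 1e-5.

After k steps, e_k ≈ 2.73e-1·0.66^k.
Need 0.66^k ≤ 1e-5/2.73e-1 = 3.663e-05.
k ≥ ln(3.663e-05)/ln(0.66) = -10.2146/-0.41552 = 24.583.
Smallest integer k = 25.

25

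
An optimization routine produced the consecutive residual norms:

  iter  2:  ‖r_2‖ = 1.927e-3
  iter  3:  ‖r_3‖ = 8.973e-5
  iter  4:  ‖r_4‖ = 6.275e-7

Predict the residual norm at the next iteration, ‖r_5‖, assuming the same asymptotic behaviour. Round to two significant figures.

2.0e-10

First estimate the order: p ≈ ln(‖r_4‖/‖r_3‖) / ln(‖r_3‖/‖r_2‖) = ln(6.275e-7/8.973e-5)/ln(8.973e-5/1.927e-3) = ln(0.0069932)/ln(0.0465646) ≈ 1.6182.
Then ‖r_5‖ ≈ ‖r_4‖·(‖r_4‖/‖r_3‖)^p = 6.275e-7·(0.0069932)^1.6182 = 6.275e-7·0.000325278 ≈ 2.041e-10.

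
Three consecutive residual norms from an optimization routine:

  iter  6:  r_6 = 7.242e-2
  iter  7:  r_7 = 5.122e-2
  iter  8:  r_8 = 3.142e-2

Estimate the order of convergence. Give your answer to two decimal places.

1.41

p ≈ ln(r_8/r_7) / ln(r_7/r_6)
  = ln(3.142e-2/5.122e-2) / ln(5.122e-2/7.242e-2)
  = ln(0.613432) / ln(0.707263)
  = -0.48869 / -0.34635 ≈ 1.41097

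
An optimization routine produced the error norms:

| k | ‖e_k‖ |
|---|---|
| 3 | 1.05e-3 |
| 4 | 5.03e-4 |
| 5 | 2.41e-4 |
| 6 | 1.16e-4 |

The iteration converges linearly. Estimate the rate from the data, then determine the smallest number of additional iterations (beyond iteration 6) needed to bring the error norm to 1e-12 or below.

26

Rate ρ ≈ ‖e_6‖/‖e_5‖ = 1.16e-4/2.41e-4 = 0.4813.
After j more steps, ‖e_{6+j}‖ ≈ 1.16e-4·ρ^j; need ρ^j ≤ 1e-12/1.16e-4 = 8.62069e-09.
j ≥ ln(8.62069e-09)/ln(0.4813) = -18.5691/-0.73126 = 25.393.
So 26 more iterations are needed.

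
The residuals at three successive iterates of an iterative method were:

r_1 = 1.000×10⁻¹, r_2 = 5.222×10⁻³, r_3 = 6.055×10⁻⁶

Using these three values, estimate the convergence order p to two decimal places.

p ≈ ln(r_3/r_2) / ln(r_2/r_1)
  = ln(6.055×10⁻⁶/5.222×10⁻³) / ln(5.222×10⁻³/1.000×10⁻¹)
  = ln(0.00115952) / ln(0.05222)
  = -6.75975 / -2.95229 ≈ 2.28966

2.29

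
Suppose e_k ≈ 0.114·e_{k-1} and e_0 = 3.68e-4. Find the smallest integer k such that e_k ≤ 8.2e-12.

After k steps, e_k ≈ 3.68e-4·0.114^k.
Need 0.114^k ≤ 8.2e-12/3.68e-4 = 2.22826e-08.
k ≥ ln(2.22826e-08)/ln(0.114) = -17.6195/-2.17156 = 8.114.
Smallest integer k = 9.

9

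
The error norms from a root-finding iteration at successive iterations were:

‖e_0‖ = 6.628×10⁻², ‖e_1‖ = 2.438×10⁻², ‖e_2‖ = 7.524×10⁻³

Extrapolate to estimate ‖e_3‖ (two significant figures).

First estimate the order: p ≈ ln(‖e_2‖/‖e_1‖) / ln(‖e_1‖/‖e_0‖) = ln(7.524×10⁻³/2.438×10⁻²)/ln(2.438×10⁻²/6.628×10⁻²) = ln(0.308614)/ln(0.367833) ≈ 1.1755.
Then ‖e_3‖ ≈ ‖e_2‖·(‖e_2‖/‖e_1‖)^p = 7.524×10⁻³·(0.308614)^1.1755 = 7.524×10⁻³·0.251078 ≈ 0.001889.

1.9e-3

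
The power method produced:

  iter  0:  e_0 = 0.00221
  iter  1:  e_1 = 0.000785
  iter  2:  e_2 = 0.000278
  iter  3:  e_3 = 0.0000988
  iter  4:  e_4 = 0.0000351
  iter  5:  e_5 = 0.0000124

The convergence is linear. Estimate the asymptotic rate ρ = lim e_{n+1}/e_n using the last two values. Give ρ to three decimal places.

0.353

ρ ≈ e_5/e_4 = 0.0000124/0.0000351 = 0.35328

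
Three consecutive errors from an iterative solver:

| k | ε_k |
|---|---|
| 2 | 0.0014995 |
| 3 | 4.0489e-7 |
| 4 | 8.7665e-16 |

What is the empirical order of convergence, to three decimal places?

2.428

p ≈ ln(ε_4/ε_3) / ln(ε_3/ε_2)
  = ln(8.7665e-16/4.0489e-7) / ln(4.0489e-7/0.0014995)
  = ln(2.16516e-09) / ln(0.000270017)
  = -19.950772 / -8.217026 ≈ 2.427980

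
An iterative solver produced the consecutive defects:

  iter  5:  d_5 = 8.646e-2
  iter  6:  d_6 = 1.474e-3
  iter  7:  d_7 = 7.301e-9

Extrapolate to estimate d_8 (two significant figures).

8.9e-25

First estimate the order: p ≈ ln(d_7/d_6) / ln(d_6/d_5) = ln(7.301e-9/1.474e-3)/ln(1.474e-3/8.646e-2) = ln(4.95319e-06)/ln(0.0170483) ≈ 3.0001.
Then d_8 ≈ d_7·(d_7/d_6)^p = 7.301e-9·(4.95319e-06)^3.0001 = 7.301e-9·1.21374e-16 ≈ 8.862e-25.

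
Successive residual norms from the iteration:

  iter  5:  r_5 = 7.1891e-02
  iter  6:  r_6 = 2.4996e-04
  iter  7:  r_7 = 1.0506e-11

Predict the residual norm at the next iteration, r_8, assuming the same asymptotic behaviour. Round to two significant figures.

7.8e-34

First estimate the order: p ≈ ln(r_7/r_6) / ln(r_6/r_5) = ln(1.0506e-11/2.4996e-04)/ln(2.4996e-04/7.1891e-02) = ln(4.20307e-08)/ln(0.00347693) ≈ 3.0000.
Then r_8 ≈ r_7·(r_7/r_6)^p = 1.0506e-11·(4.20307e-08)^3.0000 = 1.0506e-11·7.42506e-23 ≈ 7.801e-34.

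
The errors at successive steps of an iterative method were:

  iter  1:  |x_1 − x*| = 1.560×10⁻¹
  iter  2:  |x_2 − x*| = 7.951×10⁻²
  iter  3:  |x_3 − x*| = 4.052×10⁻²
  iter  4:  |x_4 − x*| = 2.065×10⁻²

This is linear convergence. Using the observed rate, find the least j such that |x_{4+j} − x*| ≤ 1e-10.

29

Rate ρ ≈ |x_4 − x*|/|x_3 − x*| = 2.065×10⁻²/4.052×10⁻² = 0.5096.
After j more steps, |x_{4+j} − x*| ≈ 2.065×10⁻²·ρ^j; need ρ^j ≤ 1e-10/2.065×10⁻² = 4.84262e-09.
j ≥ ln(4.84262e-09)/ln(0.5096) = -19.1458/-0.67413 = 28.401.
So 29 more iterations are needed.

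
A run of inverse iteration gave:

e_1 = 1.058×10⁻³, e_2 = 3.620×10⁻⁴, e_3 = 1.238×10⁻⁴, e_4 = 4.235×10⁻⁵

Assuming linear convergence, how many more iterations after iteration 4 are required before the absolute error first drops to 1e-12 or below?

17

Rate ρ ≈ e_4/e_3 = 4.235×10⁻⁵/1.238×10⁻⁴ = 0.3421.
After j more steps, e_{4+j} ≈ 4.235×10⁻⁵·ρ^j; need ρ^j ≤ 1e-12/4.235×10⁻⁵ = 2.36128e-08.
j ≥ ln(2.36128e-08)/ln(0.3421) = -17.5615/-1.07265 = 16.372.
So 17 more iterations are needed.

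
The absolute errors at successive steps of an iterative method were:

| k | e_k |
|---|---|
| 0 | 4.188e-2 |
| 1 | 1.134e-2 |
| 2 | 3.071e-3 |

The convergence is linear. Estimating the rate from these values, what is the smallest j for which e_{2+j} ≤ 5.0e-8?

Rate ρ ≈ e_2/e_1 = 3.071e-3/1.134e-2 = 0.2708.
After j more steps, e_{2+j} ≈ 3.071e-3·ρ^j; need ρ^j ≤ 5.0e-8/3.071e-3 = 1.62813e-05.
j ≥ ln(1.62813e-05)/ln(0.2708) = -11.0255/-1.30637 = 8.440.
So 9 more iterations are needed.

9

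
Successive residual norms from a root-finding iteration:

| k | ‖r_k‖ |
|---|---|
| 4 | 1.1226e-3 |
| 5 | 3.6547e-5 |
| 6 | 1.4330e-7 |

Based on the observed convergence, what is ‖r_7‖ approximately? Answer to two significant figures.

First estimate the order: p ≈ ln(‖r_6‖/‖r_5‖) / ln(‖r_5‖/‖r_4‖) = ln(1.4330e-7/3.6547e-5)/ln(3.6547e-5/1.1226e-3) = ln(0.00392098)/ln(0.0325557) ≈ 1.6180.
Then ‖r_7‖ ≈ ‖r_6‖·(‖r_6‖/‖r_5‖)^p = 1.4330e-7·(0.00392098)^1.6180 = 1.4330e-7·0.000127677 ≈ 1.83e-11.

1.8e-11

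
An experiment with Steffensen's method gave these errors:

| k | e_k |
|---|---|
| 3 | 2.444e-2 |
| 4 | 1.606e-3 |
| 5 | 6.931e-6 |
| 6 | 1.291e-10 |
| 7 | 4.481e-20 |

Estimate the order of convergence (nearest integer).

2

Consecutive ratios: e_7/e_6 = 4.481e-20/1.291e-10 = 3.47095e-10, e_6/e_5 = 1.291e-10/6.931e-6 = 1.86265e-05.
p ≈ ln(3.47095e-10)/ln(1.86265e-05) = -21.7814/-10.8909 ≈ 2.00.
So the convergence is quadratic (order 2).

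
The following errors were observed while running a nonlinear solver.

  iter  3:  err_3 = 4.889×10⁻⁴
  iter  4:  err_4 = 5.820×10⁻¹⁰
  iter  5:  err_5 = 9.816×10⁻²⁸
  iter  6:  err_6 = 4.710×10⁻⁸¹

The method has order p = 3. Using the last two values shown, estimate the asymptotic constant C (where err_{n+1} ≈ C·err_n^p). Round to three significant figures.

C ≈ err_6 / err_5^3
  = 4.710×10⁻⁸¹ / (9.816×10⁻²⁸)^3
  = 4.710×10⁻⁸¹ / 9.45809e-82 ≈ 4.9799

4.98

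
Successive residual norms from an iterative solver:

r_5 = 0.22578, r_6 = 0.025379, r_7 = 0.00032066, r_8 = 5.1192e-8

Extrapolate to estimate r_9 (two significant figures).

1.3e-15

First estimate the order: p ≈ ln(r_8/r_7) / ln(r_7/r_6) = ln(5.1192e-8/0.00032066)/ln(0.00032066/0.025379) = ln(0.000159646)/ln(0.0126349) ≈ 2.0000.
Then r_9 ≈ r_8·(r_8/r_7)^p = 5.1192e-8·(0.000159646)^2.0000 = 5.1192e-8·2.54868e-08 ≈ 1.305e-15.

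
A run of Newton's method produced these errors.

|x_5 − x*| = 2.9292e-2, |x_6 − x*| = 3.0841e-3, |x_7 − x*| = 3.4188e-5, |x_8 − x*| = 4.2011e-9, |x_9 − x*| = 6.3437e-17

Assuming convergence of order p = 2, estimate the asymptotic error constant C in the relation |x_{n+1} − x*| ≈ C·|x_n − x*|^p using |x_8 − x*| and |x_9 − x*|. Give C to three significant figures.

3.59

C ≈ |x_9 − x*| / |x_8 − x*|^2
  = 6.3437e-17 / (4.2011e-9)^2
  = 6.3437e-17 / 1.76492e-17 ≈ 3.5943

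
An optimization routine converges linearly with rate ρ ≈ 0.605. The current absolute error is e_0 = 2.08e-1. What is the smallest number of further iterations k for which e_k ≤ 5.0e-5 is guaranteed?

After k steps, e_k ≈ 2.08e-1·0.605^k.
Need 0.605^k ≤ 5.0e-5/2.08e-1 = 0.000240385.
k ≥ ln(0.000240385)/ln(0.605) = -8.3333/-0.50253 = 16.583.
Smallest integer k = 17.

17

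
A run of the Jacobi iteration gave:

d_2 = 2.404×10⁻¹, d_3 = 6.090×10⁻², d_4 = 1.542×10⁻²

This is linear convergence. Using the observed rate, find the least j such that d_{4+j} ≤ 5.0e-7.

8

Rate ρ ≈ d_4/d_3 = 1.542×10⁻²/6.090×10⁻² = 0.2532.
After j more steps, d_{4+j} ≈ 1.542×10⁻²·ρ^j; need ρ^j ≤ 5.0e-7/1.542×10⁻² = 3.24254e-05.
j ≥ ln(3.24254e-05)/ln(0.2532) = -10.3366/-1.37358 = 7.525.
So 8 more iterations are needed.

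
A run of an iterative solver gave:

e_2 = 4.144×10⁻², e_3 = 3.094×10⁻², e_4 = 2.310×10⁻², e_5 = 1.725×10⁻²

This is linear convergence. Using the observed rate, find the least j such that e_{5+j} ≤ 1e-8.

50

Rate ρ ≈ e_5/e_4 = 1.725×10⁻²/2.310×10⁻² = 0.7468.
After j more steps, e_{5+j} ≈ 1.725×10⁻²·ρ^j; need ρ^j ≤ 1e-8/1.725×10⁻² = 5.7971e-07.
j ≥ ln(5.7971e-07)/ln(0.7468) = -14.3607/-0.29196 = 49.187.
So 50 more iterations are needed.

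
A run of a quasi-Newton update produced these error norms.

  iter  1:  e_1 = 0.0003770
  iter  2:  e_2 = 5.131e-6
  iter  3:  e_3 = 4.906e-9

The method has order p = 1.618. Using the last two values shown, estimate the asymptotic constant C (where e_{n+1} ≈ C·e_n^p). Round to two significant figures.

C ≈ e_3 / e_2^1.618
  = 4.906e-9 / (5.131e-6)^1.618
  = 4.906e-9 / 2.76126e-09 ≈ 1.7767

1.8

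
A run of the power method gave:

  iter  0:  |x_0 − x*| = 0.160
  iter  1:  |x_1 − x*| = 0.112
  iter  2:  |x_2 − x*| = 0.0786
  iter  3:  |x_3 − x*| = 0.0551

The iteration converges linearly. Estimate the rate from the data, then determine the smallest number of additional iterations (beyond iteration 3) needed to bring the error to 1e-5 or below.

25

Rate ρ ≈ |x_3 − x*|/|x_2 − x*| = 0.0551/0.0786 = 0.7010.
After j more steps, |x_{3+j} − x*| ≈ 0.0551·ρ^j; need ρ^j ≤ 1e-5/0.0551 = 0.000181488.
j ≥ ln(0.000181488)/ln(0.7010) = -8.6143/-0.35525 = 24.249.
So 25 more iterations are needed.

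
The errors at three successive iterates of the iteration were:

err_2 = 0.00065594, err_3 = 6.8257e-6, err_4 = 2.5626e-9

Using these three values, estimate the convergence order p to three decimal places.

1.728

p ≈ ln(err_4/err_3) / ln(err_3/err_2)
  = ln(2.5626e-9/6.8257e-6) / ln(6.8257e-6/0.00065594)
  = ln(0.000375434) / ln(0.010406)
  = -7.887428 / -4.565373 ≈ 1.727663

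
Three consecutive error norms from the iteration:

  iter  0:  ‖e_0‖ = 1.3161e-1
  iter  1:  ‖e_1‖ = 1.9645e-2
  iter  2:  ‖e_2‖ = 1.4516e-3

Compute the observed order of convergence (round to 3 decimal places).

p ≈ ln(‖e_2‖/‖e_1‖) / ln(‖e_1‖/‖e_0‖)
  = ln(1.4516e-3/1.9645e-2) / ln(1.9645e-2/1.3161e-1)
  = ln(0.0738916) / ln(0.149267)
  = -2.605156 / -1.902019 ≈ 1.369679

1.370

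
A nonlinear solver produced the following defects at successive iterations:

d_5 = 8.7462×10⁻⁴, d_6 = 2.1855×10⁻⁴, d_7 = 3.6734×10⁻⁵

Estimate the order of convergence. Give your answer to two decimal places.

p ≈ ln(d_7/d_6) / ln(d_6/d_5)
  = ln(3.6734×10⁻⁵/2.1855×10⁻⁴) / ln(2.1855×10⁻⁴/8.7462×10⁻⁴)
  = ln(0.168081) / ln(0.24988)
  = -1.78331 / -1.38677 ≈ 1.28595

1.29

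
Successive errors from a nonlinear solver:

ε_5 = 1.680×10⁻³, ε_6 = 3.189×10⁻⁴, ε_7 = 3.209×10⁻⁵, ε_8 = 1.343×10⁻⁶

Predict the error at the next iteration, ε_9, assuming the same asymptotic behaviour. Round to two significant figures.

First estimate the order: p ≈ ln(ε_8/ε_7) / ln(ε_7/ε_6) = ln(1.343×10⁻⁶/3.209×10⁻⁵)/ln(3.209×10⁻⁵/3.189×10⁻⁴) = ln(0.041851)/ln(0.100627) ≈ 1.3820.
Then ε_9 ≈ ε_8·(ε_8/ε_7)^p = 1.343×10⁻⁶·(0.041851)^1.3820 = 1.343×10⁻⁶·0.0124508 ≈ 1.672e-08.

1.7e-8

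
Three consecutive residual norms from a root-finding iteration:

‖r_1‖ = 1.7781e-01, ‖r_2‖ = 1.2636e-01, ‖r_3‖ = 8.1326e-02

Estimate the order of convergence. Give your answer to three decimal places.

p ≈ ln(‖r_3‖/‖r_2‖) / ln(‖r_2‖/‖r_1‖)
  = ln(8.1326e-02/1.2636e-01) / ln(1.2636e-01/1.7781e-01)
  = ln(0.643606) / ln(0.710646)
  = -0.440669 / -0.341581 ≈ 1.290086

1.290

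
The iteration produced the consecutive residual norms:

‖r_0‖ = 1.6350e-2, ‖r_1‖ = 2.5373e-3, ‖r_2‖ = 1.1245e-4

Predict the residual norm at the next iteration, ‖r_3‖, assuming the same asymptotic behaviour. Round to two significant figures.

6.1e-7

First estimate the order: p ≈ ln(‖r_2‖/‖r_1‖) / ln(‖r_1‖/‖r_0‖) = ln(1.1245e-4/2.5373e-3)/ln(2.5373e-3/1.6350e-2) = ln(0.0443188)/ln(0.155187) ≈ 1.6726.
Then ‖r_3‖ ≈ ‖r_2‖·(‖r_2‖/‖r_1‖)^p = 1.1245e-4·(0.0443188)^1.6726 = 1.1245e-4·0.00544858 ≈ 6.127e-07.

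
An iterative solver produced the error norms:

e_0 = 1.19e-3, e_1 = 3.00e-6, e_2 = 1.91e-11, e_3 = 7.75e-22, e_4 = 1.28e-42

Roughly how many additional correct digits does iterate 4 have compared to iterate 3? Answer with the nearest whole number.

21

Digits gained ≈ log₁₀(e_3/e_4) = log₁₀(7.75e-22/1.28e-42) = log₁₀(6.05469e+20) ≈ 20.782.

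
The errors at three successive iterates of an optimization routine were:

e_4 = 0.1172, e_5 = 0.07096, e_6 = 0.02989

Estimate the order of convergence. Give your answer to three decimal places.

1.723

p ≈ ln(e_6/e_5) / ln(e_5/e_4)
  = ln(0.02989/0.07096) / ln(0.07096/0.1172)
  = ln(0.421223) / ln(0.605461)
  = -0.864593 / -0.501765 ≈ 1.723103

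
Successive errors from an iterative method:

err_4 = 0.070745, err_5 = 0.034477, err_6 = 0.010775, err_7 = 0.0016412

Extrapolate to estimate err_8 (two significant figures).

First estimate the order: p ≈ ln(err_7/err_6) / ln(err_6/err_5) = ln(0.0016412/0.010775)/ln(0.010775/0.034477) = ln(0.152316)/ln(0.312527) ≈ 1.6180.
Then err_8 ≈ err_7·(err_7/err_6)^p = 0.0016412·(0.152316)^1.6180 = 0.0016412·0.0476083 ≈ 7.813e-05.

7.8e-5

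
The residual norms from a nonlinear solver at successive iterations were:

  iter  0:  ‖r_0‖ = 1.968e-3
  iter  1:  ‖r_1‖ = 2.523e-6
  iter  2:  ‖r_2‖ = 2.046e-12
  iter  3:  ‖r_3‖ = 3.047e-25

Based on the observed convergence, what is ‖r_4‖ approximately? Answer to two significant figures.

3.0e-52

First estimate the order: p ≈ ln(‖r_3‖/‖r_2‖) / ln(‖r_2‖/‖r_1‖) = ln(3.047e-25/2.046e-12)/ln(2.046e-12/2.523e-6) = ln(1.48925e-13)/ln(8.10939e-07) ≈ 2.1059.
Then ‖r_4‖ ≈ ‖r_3‖·(‖r_3‖/‖r_2‖)^p = 3.047e-25·(1.48925e-13)^2.1059 = 3.047e-25·9.71745e-28 ≈ 2.961e-52.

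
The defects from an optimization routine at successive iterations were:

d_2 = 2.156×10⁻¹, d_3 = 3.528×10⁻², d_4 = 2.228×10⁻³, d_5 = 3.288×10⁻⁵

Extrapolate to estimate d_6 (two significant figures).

5.3e-8

First estimate the order: p ≈ ln(d_5/d_4) / ln(d_4/d_3) = ln(3.288×10⁻⁵/2.228×10⁻³)/ln(2.228×10⁻³/3.528×10⁻²) = ln(0.0147576)/ln(0.0631519) ≈ 1.5263.
Then d_6 ≈ d_5·(d_5/d_4)^p = 3.288×10⁻⁵·(0.0147576)^1.5263 = 3.288×10⁻⁵·0.00160461 ≈ 5.276e-08.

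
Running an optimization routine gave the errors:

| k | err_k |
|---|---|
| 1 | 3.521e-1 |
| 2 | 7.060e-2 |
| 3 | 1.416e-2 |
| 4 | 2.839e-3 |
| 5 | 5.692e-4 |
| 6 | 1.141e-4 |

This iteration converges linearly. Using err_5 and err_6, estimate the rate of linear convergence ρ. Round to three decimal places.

0.200

ρ ≈ err_6/err_5 = 1.141e-4/5.692e-4 = 0.20046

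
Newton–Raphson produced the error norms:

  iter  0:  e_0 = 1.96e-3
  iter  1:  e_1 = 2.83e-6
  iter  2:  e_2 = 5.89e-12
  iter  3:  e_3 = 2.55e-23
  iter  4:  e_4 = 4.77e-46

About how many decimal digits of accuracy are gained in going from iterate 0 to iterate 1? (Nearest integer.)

Digits gained ≈ log₁₀(e_0/e_1) = log₁₀(1.96e-3/2.83e-6) = log₁₀(692.58) ≈ 2.840.

3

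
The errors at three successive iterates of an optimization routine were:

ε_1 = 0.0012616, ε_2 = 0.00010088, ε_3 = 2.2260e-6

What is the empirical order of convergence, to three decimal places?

1.510

p ≈ ln(ε_3/ε_2) / ln(ε_2/ε_1)
  = ln(2.2260e-6/0.00010088) / ln(0.00010088/0.0012616)
  = ln(0.0220658) / ln(0.079962)
  = -3.813726 / -2.526204 ≈ 1.509667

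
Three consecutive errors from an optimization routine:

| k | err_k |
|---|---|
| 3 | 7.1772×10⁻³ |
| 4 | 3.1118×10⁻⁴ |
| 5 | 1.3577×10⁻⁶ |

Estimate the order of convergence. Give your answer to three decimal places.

p ≈ ln(err_5/err_4) / ln(err_4/err_3)
  = ln(1.3577×10⁻⁶/3.1118×10⁻⁴) / ln(3.1118×10⁻⁴/7.1772×10⁻³)
  = ln(0.00436307) / ln(0.0433567)
  = -5.434579 / -3.138294 ≈ 1.731698

1.732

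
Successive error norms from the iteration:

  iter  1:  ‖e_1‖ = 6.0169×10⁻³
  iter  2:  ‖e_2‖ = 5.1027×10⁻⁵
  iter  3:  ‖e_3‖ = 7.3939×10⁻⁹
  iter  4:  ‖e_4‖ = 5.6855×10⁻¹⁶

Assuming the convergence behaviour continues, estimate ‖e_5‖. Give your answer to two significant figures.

First estimate the order: p ≈ ln(‖e_4‖/‖e_3‖) / ln(‖e_3‖/‖e_2‖) = ln(5.6855×10⁻¹⁶/7.3939×10⁻⁹)/ln(7.3939×10⁻⁹/5.1027×10⁻⁵) = ln(7.68945e-08)/ln(0.000144902) ≈ 1.8531.
Then ‖e_5‖ ≈ ‖e_4‖·(‖e_4‖/‖e_3‖)^p = 5.6855×10⁻¹⁶·(7.68945e-08)^1.8531 = 5.6855×10⁻¹⁶·6.55923e-14 ≈ 3.729e-29.

3.7e-29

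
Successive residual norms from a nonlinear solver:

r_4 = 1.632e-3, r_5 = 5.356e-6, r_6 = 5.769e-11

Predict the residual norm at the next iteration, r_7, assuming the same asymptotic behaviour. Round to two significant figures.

6.7e-21

First estimate the order: p ≈ ln(r_6/r_5) / ln(r_5/r_4) = ln(5.769e-11/5.356e-6)/ln(5.356e-6/1.632e-3) = ln(1.07711e-05)/ln(0.00328186) ≈ 2.0000.
Then r_7 ≈ r_6·(r_6/r_5)^p = 5.769e-11·(1.07711e-05)^2.0000 = 5.769e-11·1.16017e-10 ≈ 6.693e-21.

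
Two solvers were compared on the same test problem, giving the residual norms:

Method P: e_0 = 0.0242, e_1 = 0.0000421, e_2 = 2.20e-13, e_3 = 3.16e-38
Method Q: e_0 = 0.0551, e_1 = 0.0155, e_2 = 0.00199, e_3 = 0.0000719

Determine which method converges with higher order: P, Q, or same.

P

Method P: p ≈ ln(3.16e-38/2.20e-13)/ln(2.20e-13/0.0000421) ≈ 3.00.
Method Q: p ≈ ln(0.0000719/0.00199)/ln(0.00199/0.0155) ≈ 1.62.
Method P has the higher order (≈3.0 vs ≈1.6).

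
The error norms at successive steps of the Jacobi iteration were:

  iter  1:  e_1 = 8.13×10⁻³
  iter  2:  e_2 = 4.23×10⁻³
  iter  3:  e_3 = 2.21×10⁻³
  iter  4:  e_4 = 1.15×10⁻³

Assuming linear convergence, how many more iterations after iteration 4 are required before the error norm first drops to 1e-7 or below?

Rate ρ ≈ e_4/e_3 = 1.15×10⁻³/2.21×10⁻³ = 0.5204.
After j more steps, e_{4+j} ≈ 1.15×10⁻³·ρ^j; need ρ^j ≤ 1e-7/1.15×10⁻³ = 8.69565e-05.
j ≥ ln(8.69565e-05)/ln(0.5204) = -9.3501/-0.65316 = 14.315.
So 15 more iterations are needed.

15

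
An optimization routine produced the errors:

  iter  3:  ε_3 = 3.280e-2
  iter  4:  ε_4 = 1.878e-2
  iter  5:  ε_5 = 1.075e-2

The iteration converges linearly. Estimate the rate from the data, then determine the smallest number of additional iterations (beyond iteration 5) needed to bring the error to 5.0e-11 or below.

35

Rate ρ ≈ ε_5/ε_4 = 1.075e-2/1.878e-2 = 0.5724.
After j more steps, ε_{5+j} ≈ 1.075e-2·ρ^j; need ρ^j ≤ 5.0e-11/1.075e-2 = 4.65116e-09.
j ≥ ln(4.65116e-09)/ln(0.5724) = -19.1861/-0.55792 = 34.389.
So 35 more iterations are needed.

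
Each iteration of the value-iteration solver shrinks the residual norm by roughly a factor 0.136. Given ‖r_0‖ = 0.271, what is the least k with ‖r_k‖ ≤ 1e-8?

After k steps, ‖r_k‖ ≈ 0.271·0.136^k.
Need 0.136^k ≤ 1e-8/0.271 = 3.69004e-08.
k ≥ ln(3.69004e-08)/ln(0.136) = -17.1150/-1.99510 = 8.579.
Smallest integer k = 9.

9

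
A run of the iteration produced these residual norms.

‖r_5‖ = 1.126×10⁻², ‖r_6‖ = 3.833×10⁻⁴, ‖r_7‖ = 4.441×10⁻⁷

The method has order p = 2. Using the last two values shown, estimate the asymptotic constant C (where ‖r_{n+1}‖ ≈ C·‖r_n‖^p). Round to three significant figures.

3.02

C ≈ ‖r_7‖ / ‖r_6‖^2
  = 4.441×10⁻⁷ / (3.833×10⁻⁴)^2
  = 4.441×10⁻⁷ / 1.46919e-07 ≈ 3.0228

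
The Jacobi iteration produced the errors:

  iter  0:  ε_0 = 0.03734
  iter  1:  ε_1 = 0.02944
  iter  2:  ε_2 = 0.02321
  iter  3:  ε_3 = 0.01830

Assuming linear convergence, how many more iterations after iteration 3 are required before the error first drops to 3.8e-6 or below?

36

Rate ρ ≈ ε_3/ε_2 = 0.01830/0.02321 = 0.7885.
After j more steps, ε_{3+j} ≈ 0.01830·ρ^j; need ρ^j ≤ 3.8e-6/0.01830 = 0.00020765.
j ≥ ln(0.00020765)/ln(0.7885) = -8.4797/-0.23762 = 35.686.
So 36 more iterations are needed.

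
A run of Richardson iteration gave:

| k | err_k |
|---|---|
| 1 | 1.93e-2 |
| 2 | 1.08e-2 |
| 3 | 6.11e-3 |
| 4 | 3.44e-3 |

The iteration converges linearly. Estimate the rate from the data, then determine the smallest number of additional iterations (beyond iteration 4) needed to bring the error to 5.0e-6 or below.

12

Rate ρ ≈ err_4/err_3 = 3.44e-3/6.11e-3 = 0.5630.
After j more steps, err_{4+j} ≈ 3.44e-3·ρ^j; need ρ^j ≤ 5.0e-6/3.44e-3 = 0.00145349.
j ≥ ln(0.00145349)/ln(0.5630) = -6.5338/-0.57448 = 11.373.
So 12 more iterations are needed.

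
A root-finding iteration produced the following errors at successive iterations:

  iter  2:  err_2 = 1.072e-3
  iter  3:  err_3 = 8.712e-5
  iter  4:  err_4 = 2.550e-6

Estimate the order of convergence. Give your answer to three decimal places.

1.407

p ≈ ln(err_4/err_3) / ln(err_3/err_2)
  = ln(2.550e-6/8.712e-5) / ln(8.712e-5/1.072e-3)
  = ln(0.02927) / ln(0.0812687)
  = -3.531192 / -2.509994 ≈ 1.406853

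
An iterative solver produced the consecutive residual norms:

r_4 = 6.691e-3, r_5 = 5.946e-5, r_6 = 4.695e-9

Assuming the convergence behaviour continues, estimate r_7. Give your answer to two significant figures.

2.9e-17

First estimate the order: p ≈ ln(r_6/r_5) / ln(r_5/r_4) = ln(4.695e-9/5.946e-5)/ln(5.946e-5/6.691e-3) = ln(7.89606e-05)/ln(0.00888656) ≈ 2.0000.
Then r_7 ≈ r_6·(r_6/r_5)^p = 4.695e-9·(7.89606e-05)^2.0000 = 4.695e-9·6.23478e-09 ≈ 2.927e-17.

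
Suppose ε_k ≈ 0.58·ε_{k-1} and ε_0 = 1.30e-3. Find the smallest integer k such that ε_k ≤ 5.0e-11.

32

After k steps, ε_k ≈ 1.30e-3·0.58^k.
Need 0.58^k ≤ 5.0e-11/1.30e-3 = 3.84615e-08.
k ≥ ln(3.84615e-08)/ln(0.58) = -17.0736/-0.54473 = 31.343.
Smallest integer k = 32.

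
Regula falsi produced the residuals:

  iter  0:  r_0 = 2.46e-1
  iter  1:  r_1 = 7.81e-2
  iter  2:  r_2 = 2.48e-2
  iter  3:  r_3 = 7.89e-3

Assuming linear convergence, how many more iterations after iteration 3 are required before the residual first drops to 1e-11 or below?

Rate ρ ≈ r_3/r_2 = 7.89e-3/2.48e-2 = 0.3181.
After j more steps, r_{3+j} ≈ 7.89e-3·ρ^j; need ρ^j ≤ 1e-11/7.89e-3 = 1.26743e-09.
j ≥ ln(1.26743e-09)/ln(0.3181) = -20.4863/-1.14539 = 17.886.
So 18 more iterations are needed.

18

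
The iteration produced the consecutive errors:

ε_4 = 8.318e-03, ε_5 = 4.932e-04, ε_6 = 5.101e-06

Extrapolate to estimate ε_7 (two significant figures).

First estimate the order: p ≈ ln(ε_6/ε_5) / ln(ε_5/ε_4) = ln(5.101e-06/4.932e-04)/ln(4.932e-04/8.318e-03) = ln(0.0103427)/ln(0.0592931) ≈ 1.6181.
Then ε_7 ≈ ε_6·(ε_6/ε_5)^p = 5.101e-06·(0.0103427)^1.6181 = 5.101e-06·0.000613026 ≈ 3.127e-09.

3.1e-9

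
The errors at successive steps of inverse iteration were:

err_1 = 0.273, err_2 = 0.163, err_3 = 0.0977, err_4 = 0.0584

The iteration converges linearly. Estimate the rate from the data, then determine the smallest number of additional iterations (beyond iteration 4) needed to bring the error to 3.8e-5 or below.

Rate ρ ≈ err_4/err_3 = 0.0584/0.0977 = 0.5977.
After j more steps, err_{4+j} ≈ 0.0584·ρ^j; need ρ^j ≤ 3.8e-5/0.0584 = 0.000650685.
j ≥ ln(0.000650685)/ln(0.5977) = -7.3375/-0.51467 = 14.257.
So 15 more iterations are needed.

15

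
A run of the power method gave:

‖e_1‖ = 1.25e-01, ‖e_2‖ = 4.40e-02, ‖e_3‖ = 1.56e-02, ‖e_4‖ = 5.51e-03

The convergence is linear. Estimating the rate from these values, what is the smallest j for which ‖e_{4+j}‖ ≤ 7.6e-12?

Rate ρ ≈ ‖e_4‖/‖e_3‖ = 5.51e-03/1.56e-02 = 0.3532.
After j more steps, ‖e_{4+j}‖ ≈ 5.51e-03·ρ^j; need ρ^j ≤ 7.6e-12/5.51e-03 = 1.37931e-09.
j ≥ ln(1.37931e-09)/ln(0.3532) = -20.4017/-1.04072 = 19.603.
So 20 more iterations are needed.

20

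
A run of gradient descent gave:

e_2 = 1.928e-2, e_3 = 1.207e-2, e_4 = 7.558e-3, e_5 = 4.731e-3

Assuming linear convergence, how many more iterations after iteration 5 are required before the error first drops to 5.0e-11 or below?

Rate ρ ≈ e_5/e_4 = 4.731e-3/7.558e-3 = 0.6260.
After j more steps, e_{5+j} ≈ 4.731e-3·ρ^j; need ρ^j ≤ 5.0e-11/4.731e-3 = 1.05686e-08.
j ≥ ln(1.05686e-08)/ln(0.6260) = -18.3654/-0.46840 = 39.209.
So 40 more iterations are needed.

40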